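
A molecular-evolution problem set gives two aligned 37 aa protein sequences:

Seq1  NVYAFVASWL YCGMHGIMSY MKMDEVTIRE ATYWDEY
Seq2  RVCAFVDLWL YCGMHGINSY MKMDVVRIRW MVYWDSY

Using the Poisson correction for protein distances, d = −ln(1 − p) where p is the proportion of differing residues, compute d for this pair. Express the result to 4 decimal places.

Differing sites — 1:N/R; 3:Y/C; 7:A/D; 8:S/L; 18:M/N; 25:E/V; 27:T/R; 30:E/W; 31:A/M; 32:T/V; 36:E/S.
p = 11/37 = 0.297297.
d = −ln(1 − 0.297297) = −ln(0.702703) = 0.3528.

0.3528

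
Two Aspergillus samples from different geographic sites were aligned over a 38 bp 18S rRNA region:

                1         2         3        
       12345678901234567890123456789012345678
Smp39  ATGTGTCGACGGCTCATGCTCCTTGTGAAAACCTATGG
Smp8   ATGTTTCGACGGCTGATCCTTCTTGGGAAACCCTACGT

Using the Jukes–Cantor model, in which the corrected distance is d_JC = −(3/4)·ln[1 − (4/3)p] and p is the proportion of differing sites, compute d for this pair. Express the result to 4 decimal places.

0.2471

Mismatches occur at site 5 (G→T), site 15 (C→G), site 18 (G→C), site 21 (C→T), site 26 (T→G), site 31 (A→C), site 36 (T→C), site 38 (G→T).
p = 8/38 = 0.210526.
d = −0.75 · ln(1 − (4/3)·0.210526) = −0.75 · ln(0.719299) = −0.75 · (-0.329478) = 0.2471.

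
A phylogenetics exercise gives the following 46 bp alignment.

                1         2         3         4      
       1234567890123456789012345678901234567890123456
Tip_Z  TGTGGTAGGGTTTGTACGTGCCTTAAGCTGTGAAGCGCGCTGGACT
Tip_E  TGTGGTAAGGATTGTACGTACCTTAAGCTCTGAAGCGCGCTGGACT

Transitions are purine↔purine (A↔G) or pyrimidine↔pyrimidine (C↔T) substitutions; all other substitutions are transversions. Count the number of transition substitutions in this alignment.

Mismatches occur at site 8 (G↔A, transition), site 11 (T↔A, transversion), site 20 (G↔A, transition), site 30 (G↔C, transversion).
Of the 4 differences, 2 transitions and 2 transversions, so the answer is 2.

2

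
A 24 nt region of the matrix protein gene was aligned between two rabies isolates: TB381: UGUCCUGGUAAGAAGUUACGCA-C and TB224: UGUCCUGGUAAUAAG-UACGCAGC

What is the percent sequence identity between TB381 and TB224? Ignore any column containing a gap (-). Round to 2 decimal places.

Excluding the 2 gap columns leaves 22 comparable sites.
The sequences differ at position 12 (G/U).
21 of the 22 comparable sites match, so the percent identity is 21/22 × 100 = 95.45%.

95.45%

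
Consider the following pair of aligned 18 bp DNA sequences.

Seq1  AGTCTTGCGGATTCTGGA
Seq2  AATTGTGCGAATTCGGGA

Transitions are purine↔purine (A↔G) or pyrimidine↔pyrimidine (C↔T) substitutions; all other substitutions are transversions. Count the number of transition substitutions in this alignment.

3

Differing sites — 2:G/A (Ti); 4:C/T (Ti); 5:T/G (Tv); 10:G/A (Ti); 15:T/G (Tv).
Of the 5 differences, 3 transitions and 2 transversions, so the answer is 3.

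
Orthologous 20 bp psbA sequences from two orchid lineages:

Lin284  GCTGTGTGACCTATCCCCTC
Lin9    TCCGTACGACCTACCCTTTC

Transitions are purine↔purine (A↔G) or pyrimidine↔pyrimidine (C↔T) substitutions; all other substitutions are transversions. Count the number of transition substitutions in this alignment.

6

The sequences differ at positions 1 (G/T, transversion), 3 (T/C, transition), 6 (G/A, transition), 7 (T/C, transition), 14 (T/C, transition), 17 (C/T, transition), 18 (C/T, transition).
Of the 7 differences, 6 transitions and 1 transversion, so the answer is 6.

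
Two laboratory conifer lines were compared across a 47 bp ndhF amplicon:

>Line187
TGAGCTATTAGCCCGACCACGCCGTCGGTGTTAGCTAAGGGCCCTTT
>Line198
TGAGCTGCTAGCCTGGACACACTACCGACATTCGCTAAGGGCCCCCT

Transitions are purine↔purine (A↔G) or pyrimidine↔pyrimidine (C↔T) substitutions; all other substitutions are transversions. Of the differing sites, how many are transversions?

Differing sites — 7:A/G (Ti); 8:T/C (Ti); 14:C/T (Ti); 16:A/G (Ti); 17:C/A (Tv); 21:G/A (Ti); 23:C/T (Ti); 24:G/A (Ti); 25:T/C (Ti); 28:G/A (Ti); 29:T/C (Ti); 30:G/A (Ti); 33:A/C (Tv); 45:T/C (Ti); 46:T/C (Ti).
Of the 15 differences, 13 transitions and 2 transversions, so the answer is 2.

2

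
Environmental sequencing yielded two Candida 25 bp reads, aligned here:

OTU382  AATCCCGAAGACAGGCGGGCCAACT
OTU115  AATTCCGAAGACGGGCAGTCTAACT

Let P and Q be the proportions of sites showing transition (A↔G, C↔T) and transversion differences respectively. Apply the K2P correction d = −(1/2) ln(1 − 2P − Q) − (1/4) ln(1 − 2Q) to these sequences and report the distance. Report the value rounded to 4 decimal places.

The sequences differ at positions 4 (C/T, transition), 13 (A/G, transition), 17 (G/A, transition), 19 (G/T, transversion), 21 (C/T, transition).
Of the 5 differences, 4 transitions and 1 transversion over 25 sites: P = 4/25 = 0.160000, Q = 1/25 = 0.040000.
d = −0.5·ln(0.640000) − 0.25·ln(0.920000) = −0.5·(-0.446287) − 0.25·(-0.083382) = 0.2440.

0.2440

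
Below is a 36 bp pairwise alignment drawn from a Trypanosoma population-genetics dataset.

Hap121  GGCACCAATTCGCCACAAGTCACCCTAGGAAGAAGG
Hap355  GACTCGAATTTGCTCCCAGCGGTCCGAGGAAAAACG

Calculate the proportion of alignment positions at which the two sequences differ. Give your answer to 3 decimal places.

Mismatches occur at site 2 (G↔A), site 4 (A↔T), site 6 (C↔G), site 11 (C↔T), site 14 (C↔T), site 15 (A↔C), site 17 (A↔C), site 20 (T↔C), site 21 (C↔G), site 22 (A↔G), site 23 (C↔T), site 26 (T↔G), site 32 (G↔A), site 35 (G↔C).
There are 14 differences over 36 sites, so p = 14/36 = 0.389.

0.389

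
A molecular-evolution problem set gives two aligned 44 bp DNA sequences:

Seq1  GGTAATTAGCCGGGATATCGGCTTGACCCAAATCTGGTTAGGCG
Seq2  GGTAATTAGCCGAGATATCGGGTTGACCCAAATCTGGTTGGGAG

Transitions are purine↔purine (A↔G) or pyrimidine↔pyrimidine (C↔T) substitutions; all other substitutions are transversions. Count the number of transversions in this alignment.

2

Mismatches occur at site 13 (G/A, transition), site 22 (C/G, transversion), site 40 (A/G, transition), site 43 (C/A, transversion).
Of the 4 differences, 2 transitions and 2 transversions, so the answer is 2.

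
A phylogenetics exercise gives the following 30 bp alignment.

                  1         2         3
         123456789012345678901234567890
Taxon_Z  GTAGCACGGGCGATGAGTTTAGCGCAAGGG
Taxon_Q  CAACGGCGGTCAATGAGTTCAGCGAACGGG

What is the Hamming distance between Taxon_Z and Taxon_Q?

10

Differing sites — 1:G/C; 2:T/A; 4:G/C; 5:C/G; 6:A/G; 10:G/T; 12:G/A; 20:T/C; 25:C/A; 27:A/C.
That gives 10 mismatches out of 30 aligned sites, so the Hamming distance is 10.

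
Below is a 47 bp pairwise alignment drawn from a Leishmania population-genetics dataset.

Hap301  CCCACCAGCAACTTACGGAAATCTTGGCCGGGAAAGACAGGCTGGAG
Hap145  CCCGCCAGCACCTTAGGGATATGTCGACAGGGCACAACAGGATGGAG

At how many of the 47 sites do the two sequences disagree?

The sequences differ at positions 4 (A/G), 11 (A/C), 16 (C/G), 20 (A/T), 23 (C/G), 25 (T/C), 27 (G/A), 29 (C/A), 33 (A/C), 35 (A/C), 36 (G/A), 42 (C/A).
That gives 12 mismatches out of 47 aligned sites, so the Hamming distance is 12.

12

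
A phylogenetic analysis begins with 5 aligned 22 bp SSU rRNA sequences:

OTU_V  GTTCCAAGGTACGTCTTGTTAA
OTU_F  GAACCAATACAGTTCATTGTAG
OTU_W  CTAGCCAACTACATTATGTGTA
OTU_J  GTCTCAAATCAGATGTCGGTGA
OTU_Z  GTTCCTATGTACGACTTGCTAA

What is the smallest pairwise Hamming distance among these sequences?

4

Pairwise Hamming distances:
  OTU_V vs OTU_F: 11
  OTU_V vs OTU_W: 11
  OTU_V vs OTU_J: 11
  OTU_V vs OTU_Z: 4
  OTU_F vs OTU_W: 15
  OTU_F vs OTU_J: 12
  OTU_F vs OTU_Z: 12
  OTU_W vs OTU_J: 13
  OTU_W vs OTU_Z: 13
  OTU_J vs OTU_Z: 13
The smallest is 4, between OTU_V and OTU_Z.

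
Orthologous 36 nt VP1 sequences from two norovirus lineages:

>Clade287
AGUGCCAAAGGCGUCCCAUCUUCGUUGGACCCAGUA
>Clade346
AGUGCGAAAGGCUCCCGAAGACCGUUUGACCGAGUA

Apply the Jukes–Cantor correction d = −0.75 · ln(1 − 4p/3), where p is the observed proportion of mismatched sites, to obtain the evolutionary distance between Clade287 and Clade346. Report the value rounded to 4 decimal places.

The sequences differ at positions 6 (C/G), 13 (G/U), 14 (U/C), 17 (C/G), 19 (U/A), 20 (C/G), 21 (U/A), 22 (U/C), 27 (G/U), 32 (C/G).
p = 10/36 = 0.277778.
d = −0.75 · ln(1 − (4/3)·0.277778) = −0.75 · ln(0.629629) = −0.75 · (-0.462625) = 0.3470.

0.3470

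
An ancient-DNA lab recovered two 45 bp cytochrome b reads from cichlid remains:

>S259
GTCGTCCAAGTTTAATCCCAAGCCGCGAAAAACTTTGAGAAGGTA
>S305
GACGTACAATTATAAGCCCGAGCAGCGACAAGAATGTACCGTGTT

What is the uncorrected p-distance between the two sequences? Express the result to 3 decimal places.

0.400

Differing sites — 2:T/A; 6:C/A; 10:G/T; 12:T/A; 16:T/G; 20:A/G; 24:C/A; 29:A/C; 32:A/G; 33:C/A; 34:T/A; 36:T/G; 37:G/T; 39:G/C; 40:A/C; 41:A/G; 42:G/T; 45:A/T.
There are 18 differences over 45 sites, so p = 18/45 = 0.400.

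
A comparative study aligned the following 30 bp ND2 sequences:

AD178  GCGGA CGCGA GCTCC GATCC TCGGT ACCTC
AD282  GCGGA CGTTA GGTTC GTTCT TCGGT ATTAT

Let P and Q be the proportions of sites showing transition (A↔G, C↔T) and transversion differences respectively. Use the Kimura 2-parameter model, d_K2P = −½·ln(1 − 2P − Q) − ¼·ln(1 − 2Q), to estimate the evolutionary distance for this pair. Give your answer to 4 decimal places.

0.4586

Mismatches occur at site 8 (C↔T, transition), site 9 (G↔T, transversion), site 12 (C↔G, transversion), site 14 (C↔T, transition), site 17 (A↔T, transversion), site 20 (C↔T, transition), site 27 (C↔T, transition), site 28 (C↔T, transition), site 29 (T↔A, transversion), site 30 (C↔T, transition).
Of the 10 differences, 6 transitions and 4 transversions over 30 sites: P = 6/30 = 0.200000, Q = 4/30 = 0.133333.
d = −0.5·ln(0.466667) − 0.25·ln(0.733334) = −0.5·(-0.762139) − 0.25·(-0.310154) = 0.4586.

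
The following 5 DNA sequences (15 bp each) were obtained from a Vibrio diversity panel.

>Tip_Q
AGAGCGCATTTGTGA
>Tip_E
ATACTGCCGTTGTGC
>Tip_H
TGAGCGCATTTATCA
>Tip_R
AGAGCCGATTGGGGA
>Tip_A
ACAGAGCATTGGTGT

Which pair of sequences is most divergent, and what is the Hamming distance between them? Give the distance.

10

Pairwise Hamming distances:
  Tip_Q vs Tip_E: 6
  Tip_Q vs Tip_H: 3
  Tip_Q vs Tip_R: 4
  Tip_Q vs Tip_A: 4
  Tip_E vs Tip_H: 9
  Tip_E vs Tip_R: 10
  Tip_E vs Tip_A: 7
  Tip_H vs Tip_R: 7
  Tip_H vs Tip_A: 7
  Tip_R vs Tip_A: 6
The largest is 10, between Tip_E and Tip_R.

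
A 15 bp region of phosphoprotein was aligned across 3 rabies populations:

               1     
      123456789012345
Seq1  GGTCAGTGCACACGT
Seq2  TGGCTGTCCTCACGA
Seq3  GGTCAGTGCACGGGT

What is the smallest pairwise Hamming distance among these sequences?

2

Pairwise Hamming distances:
  Seq1 vs Seq2: 6
  Seq1 vs Seq3: 2
  Seq2 vs Seq3: 8
The smallest is 2, between Seq1 and Seq3.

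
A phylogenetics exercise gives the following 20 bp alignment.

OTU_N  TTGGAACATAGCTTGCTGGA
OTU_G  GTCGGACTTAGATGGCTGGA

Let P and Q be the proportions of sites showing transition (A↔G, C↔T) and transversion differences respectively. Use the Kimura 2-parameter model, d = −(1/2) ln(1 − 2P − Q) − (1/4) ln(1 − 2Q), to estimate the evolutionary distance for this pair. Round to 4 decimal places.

Mismatches occur at site 1 (T↔G, transversion), site 3 (G↔C, transversion), site 5 (A↔G, transition), site 8 (A↔T, transversion), site 12 (C↔A, transversion), site 14 (T↔G, transversion).
Of the 6 differences, 1 transition and 5 transversions over 20 sites: P = 1/20 = 0.050000, Q = 5/20 = 0.250000.
d = −0.5·ln(0.650000) − 0.25·ln(0.500000) = −0.5·(-0.430783) − 0.25·(-0.693147) = 0.3887.

0.3887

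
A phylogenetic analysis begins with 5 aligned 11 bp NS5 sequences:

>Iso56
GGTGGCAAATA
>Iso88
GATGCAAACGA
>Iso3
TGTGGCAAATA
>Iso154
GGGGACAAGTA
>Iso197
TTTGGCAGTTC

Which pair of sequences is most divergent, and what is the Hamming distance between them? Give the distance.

Pairwise Hamming distances:
  Iso56 vs Iso88: 5
  Iso56 vs Iso3: 1
  Iso56 vs Iso154: 3
  Iso56 vs Iso197: 5
  Iso88 vs Iso3: 6
  Iso88 vs Iso154: 6
  Iso88 vs Iso197: 8
  Iso3 vs Iso154: 4
  Iso3 vs Iso197: 4
  Iso154 vs Iso197: 7
The largest is 8, between Iso88 and Iso197.

8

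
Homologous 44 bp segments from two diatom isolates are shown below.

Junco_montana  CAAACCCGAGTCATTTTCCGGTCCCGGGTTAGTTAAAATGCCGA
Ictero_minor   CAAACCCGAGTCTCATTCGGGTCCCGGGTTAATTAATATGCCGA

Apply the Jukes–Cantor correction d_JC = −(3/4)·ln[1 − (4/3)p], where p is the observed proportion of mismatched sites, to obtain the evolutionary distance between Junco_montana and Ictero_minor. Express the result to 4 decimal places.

0.1505

Mismatches occur at site 13 (A→T), site 14 (T→C), site 15 (T→A), site 19 (C→G), site 32 (G→A), site 37 (A→T).
p = 6/44 = 0.136364.
d = −0.75 · ln(1 − (4/3)·0.136364) = −0.75 · ln(0.818181) = −0.75 · (-0.200672) = 0.1505.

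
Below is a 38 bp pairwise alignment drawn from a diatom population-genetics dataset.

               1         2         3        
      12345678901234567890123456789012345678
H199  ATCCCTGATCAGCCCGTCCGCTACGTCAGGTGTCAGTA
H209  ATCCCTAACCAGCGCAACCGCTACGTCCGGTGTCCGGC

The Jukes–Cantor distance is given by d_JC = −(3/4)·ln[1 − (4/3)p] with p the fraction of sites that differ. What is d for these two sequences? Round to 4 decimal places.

Differing sites — 7:G/A; 9:T/C; 14:C/G; 16:G/A; 17:T/A; 28:A/C; 35:A/C; 37:T/G; 38:A/C.
p = 9/38 = 0.236842.
d = −0.75 · ln(1 − (4/3)·0.236842) = −0.75 · ln(0.684211) = −0.75 · (-0.379489) = 0.2846.

0.2846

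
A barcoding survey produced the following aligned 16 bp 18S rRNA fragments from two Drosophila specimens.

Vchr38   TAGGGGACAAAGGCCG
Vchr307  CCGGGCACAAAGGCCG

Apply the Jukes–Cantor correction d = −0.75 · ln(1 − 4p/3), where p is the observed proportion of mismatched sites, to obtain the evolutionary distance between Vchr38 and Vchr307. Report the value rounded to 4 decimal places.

Mismatches occur at site 1 (T→C), site 2 (A→C), site 6 (G→C).
p = 3/16 = 0.187500.
d = −0.75 · ln(1 − (4/3)·0.187500) = −0.75 · ln(0.750000) = −0.75 · (-0.287682) = 0.2158.

0.2158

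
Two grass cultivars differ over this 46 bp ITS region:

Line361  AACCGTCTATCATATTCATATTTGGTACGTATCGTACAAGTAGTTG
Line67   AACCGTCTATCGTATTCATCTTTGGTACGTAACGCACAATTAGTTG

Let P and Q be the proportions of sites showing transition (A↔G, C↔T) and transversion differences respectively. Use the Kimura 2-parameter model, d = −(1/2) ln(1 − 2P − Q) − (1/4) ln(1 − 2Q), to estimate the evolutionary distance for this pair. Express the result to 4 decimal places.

Mismatches occur at site 12 (A→G, transition), site 20 (A→C, transversion), site 32 (T→A, transversion), site 35 (T→C, transition), site 40 (G→T, transversion).
Of the 5 differences, 2 transitions and 3 transversions over 46 sites: P = 2/46 = 0.043478, Q = 3/46 = 0.065217.
d = −0.5·ln(0.847827) − 0.25·ln(0.869566) = −0.5·(-0.165079) − 0.25·(-0.139761) = 0.1175.

0.1175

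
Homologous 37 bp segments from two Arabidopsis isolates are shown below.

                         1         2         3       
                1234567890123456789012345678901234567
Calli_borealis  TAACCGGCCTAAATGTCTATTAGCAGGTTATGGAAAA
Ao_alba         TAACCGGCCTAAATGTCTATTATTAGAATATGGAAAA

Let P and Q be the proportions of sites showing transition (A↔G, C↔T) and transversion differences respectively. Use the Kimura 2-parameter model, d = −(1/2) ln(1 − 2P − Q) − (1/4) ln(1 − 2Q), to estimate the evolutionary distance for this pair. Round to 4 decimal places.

0.1171

The sequences differ at positions 23 (G/T, transversion), 24 (C/T, transition), 27 (G/A, transition), 28 (T/A, transversion).
Of the 4 differences, 2 transitions and 2 transversions over 37 sites: P = 2/37 = 0.054054, Q = 2/37 = 0.054054.
d = −0.5·ln(0.837838) − 0.25·ln(0.891892) = −0.5·(-0.176931) − 0.25·(-0.114410) = 0.1171.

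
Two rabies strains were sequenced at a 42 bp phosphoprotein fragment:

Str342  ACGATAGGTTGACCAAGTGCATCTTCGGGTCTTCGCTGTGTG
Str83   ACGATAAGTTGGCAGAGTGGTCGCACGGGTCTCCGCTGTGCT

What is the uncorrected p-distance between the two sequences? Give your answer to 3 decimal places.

The sequences differ at positions 7 (G/A), 12 (A/G), 14 (C/A), 15 (A/G), 20 (C/G), 21 (A/T), 22 (T/C), 23 (C/G), 24 (T/C), 25 (T/A), 33 (T/C), 41 (T/C), 42 (G/T).
There are 13 differences over 42 sites, so p = 13/42 = 0.310.

0.310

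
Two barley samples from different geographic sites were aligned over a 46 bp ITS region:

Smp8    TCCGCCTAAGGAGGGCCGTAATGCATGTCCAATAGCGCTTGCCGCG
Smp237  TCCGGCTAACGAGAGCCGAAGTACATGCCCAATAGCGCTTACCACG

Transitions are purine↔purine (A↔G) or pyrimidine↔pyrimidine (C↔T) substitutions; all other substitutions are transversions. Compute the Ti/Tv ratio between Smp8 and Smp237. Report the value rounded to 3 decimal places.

The sequences differ at positions 5 (C/G, transversion), 10 (G/C, transversion), 14 (G/A, transition), 19 (T/A, transversion), 21 (A/G, transition), 23 (G/A, transition), 28 (T/C, transition), 41 (G/A, transition), 44 (G/A, transition).
Of the 9 differences, 6 transitions and 3 transversions, so Ti/Tv = 6/3 = 2.000.

2.000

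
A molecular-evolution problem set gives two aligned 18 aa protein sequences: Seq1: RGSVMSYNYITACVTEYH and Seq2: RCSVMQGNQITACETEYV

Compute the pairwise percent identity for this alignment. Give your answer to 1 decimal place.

The sequences differ at positions 2 (G/C), 6 (S/Q), 7 (Y/G), 9 (Y/Q), 14 (V/E), 18 (H/V).
12 of the 18 sites match, so the percent identity is 12/18 × 100 = 66.7%.

66.7%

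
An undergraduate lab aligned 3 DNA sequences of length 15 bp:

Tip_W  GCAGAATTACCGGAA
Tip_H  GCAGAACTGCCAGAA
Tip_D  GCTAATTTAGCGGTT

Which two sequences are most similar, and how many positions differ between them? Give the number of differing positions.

3

Pairwise Hamming distances:
  Tip_W vs Tip_H: 3
  Tip_W vs Tip_D: 6
  Tip_H vs Tip_D: 9
The smallest is 3, between Tip_W and Tip_H.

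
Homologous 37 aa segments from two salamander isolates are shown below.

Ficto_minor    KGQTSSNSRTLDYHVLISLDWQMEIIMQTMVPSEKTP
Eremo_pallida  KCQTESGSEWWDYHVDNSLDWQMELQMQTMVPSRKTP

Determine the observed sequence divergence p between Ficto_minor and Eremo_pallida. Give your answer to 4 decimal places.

Differing sites — 2:G/C; 5:S/E; 7:N/G; 9:R/E; 10:T/W; 11:L/W; 16:L/D; 17:I/N; 25:I/L; 26:I/Q; 34:E/R.
There are 11 differences over 37 sites, so p = 11/37 = 0.2973.

0.2973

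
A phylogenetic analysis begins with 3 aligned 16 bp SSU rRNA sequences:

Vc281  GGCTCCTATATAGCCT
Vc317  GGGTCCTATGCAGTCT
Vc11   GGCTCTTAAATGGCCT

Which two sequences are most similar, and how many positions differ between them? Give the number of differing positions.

Pairwise Hamming distances:
  Vc281 vs Vc317: 4
  Vc281 vs Vc11: 3
  Vc317 vs Vc11: 7
The smallest is 3, between Vc281 and Vc11.

3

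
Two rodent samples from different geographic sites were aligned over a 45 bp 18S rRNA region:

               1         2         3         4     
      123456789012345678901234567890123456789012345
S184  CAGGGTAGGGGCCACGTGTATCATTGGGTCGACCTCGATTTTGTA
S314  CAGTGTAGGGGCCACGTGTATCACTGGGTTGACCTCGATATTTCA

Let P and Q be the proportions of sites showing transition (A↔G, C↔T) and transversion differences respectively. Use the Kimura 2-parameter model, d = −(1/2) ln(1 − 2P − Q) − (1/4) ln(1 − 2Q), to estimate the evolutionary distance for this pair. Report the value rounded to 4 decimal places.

Mismatches occur at site 4 (G↔T, transversion), site 24 (T↔C, transition), site 30 (C↔T, transition), site 40 (T↔A, transversion), site 43 (G↔T, transversion), site 44 (T↔C, transition).
Of the 6 differences, 3 transitions and 3 transversions over 45 sites: P = 3/45 = 0.066667, Q = 3/45 = 0.066667.
d = −0.5·ln(0.799999) − 0.25·ln(0.866666) = −0.5·(-0.223145) − 0.25·(-0.143102) = 0.1473.

0.1473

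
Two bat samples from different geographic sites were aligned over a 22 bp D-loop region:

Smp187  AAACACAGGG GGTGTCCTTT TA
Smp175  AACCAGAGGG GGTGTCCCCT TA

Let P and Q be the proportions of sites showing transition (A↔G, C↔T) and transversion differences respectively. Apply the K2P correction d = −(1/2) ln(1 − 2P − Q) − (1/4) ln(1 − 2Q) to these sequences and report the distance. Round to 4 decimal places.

0.2094

The sequences differ at positions 3 (A/C, transversion), 6 (C/G, transversion), 18 (T/C, transition), 19 (T/C, transition).
Of the 4 differences, 2 transitions and 2 transversions over 22 sites: P = 2/22 = 0.090909, Q = 2/22 = 0.090909.
d = −0.5·ln(0.727273) − 0.25·ln(0.818182) = −0.5·(-0.318453) − 0.25·(-0.200670) = 0.2094.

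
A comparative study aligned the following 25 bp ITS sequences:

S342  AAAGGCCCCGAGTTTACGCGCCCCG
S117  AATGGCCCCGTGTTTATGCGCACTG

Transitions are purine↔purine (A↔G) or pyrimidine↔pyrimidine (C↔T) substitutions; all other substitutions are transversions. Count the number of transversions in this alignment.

3

The sequences differ at positions 3 (A/T, transversion), 11 (A/T, transversion), 17 (C/T, transition), 22 (C/A, transversion), 24 (C/T, transition).
Of the 5 differences, 2 transitions and 3 transversions, so the answer is 3.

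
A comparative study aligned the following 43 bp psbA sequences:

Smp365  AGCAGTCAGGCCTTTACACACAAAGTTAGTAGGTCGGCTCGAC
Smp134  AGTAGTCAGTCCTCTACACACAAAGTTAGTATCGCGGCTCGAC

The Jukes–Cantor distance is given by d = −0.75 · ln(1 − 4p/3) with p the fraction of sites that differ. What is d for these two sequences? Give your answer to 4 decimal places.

The sequences differ at positions 3 (C/T), 10 (G/T), 14 (T/C), 32 (G/T), 33 (G/C), 34 (T/G).
p = 6/43 = 0.139535.
d = −0.75 · ln(1 − (4/3)·0.139535) = −0.75 · ln(0.813953) = −0.75 · (-0.205853) = 0.1544.

0.1544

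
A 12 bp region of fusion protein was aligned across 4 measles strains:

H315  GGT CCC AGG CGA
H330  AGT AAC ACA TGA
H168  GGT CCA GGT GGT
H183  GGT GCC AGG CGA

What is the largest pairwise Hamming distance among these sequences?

Pairwise Hamming distances:
  H315 vs H330: 6
  H315 vs H168: 5
  H315 vs H183: 1
  H330 vs H168: 9
  H330 vs H183: 6
  H168 vs H183: 6
The largest is 9, between H330 and H168.

9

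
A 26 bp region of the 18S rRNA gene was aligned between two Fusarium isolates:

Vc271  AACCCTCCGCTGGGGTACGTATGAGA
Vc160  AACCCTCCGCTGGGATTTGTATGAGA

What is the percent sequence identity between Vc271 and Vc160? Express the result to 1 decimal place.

88.5%

Differing sites — 15:G/A; 17:A/T; 18:C/T.
23 of the 26 sites match, so the percent identity is 23/26 × 100 = 88.5%.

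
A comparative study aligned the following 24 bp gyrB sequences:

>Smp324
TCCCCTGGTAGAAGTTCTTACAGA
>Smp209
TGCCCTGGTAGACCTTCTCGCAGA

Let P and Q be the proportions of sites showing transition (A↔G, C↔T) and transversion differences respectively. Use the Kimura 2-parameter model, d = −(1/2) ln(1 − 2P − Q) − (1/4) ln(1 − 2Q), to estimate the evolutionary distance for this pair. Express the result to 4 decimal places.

Differing sites — 2:C/G (Tv); 13:A/C (Tv); 14:G/C (Tv); 19:T/C (Ti); 20:A/G (Ti).
Of the 5 differences, 2 transitions and 3 transversions over 24 sites: P = 2/24 = 0.083333, Q = 3/24 = 0.125000.
d = −0.5·ln(0.708334) − 0.25·ln(0.750000) = −0.5·(-0.344840) − 0.25·(-0.287682) = 0.2443.

0.2443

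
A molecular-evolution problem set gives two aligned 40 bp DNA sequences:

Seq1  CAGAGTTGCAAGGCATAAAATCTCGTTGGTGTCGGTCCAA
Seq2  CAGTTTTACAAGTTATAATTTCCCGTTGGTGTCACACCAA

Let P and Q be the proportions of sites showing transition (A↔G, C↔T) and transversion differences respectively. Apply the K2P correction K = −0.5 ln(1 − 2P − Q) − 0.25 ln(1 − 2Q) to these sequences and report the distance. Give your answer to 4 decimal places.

Differing sites — 4:A/T (Tv); 5:G/T (Tv); 8:G/A (Ti); 13:G/T (Tv); 14:C/T (Ti); 19:A/T (Tv); 20:A/T (Tv); 23:T/C (Ti); 34:G/A (Ti); 35:G/C (Tv); 36:T/A (Tv).
Of the 11 differences, 4 transitions and 7 transversions over 40 sites: P = 4/40 = 0.100000, Q = 7/40 = 0.175000.
d = −0.5·ln(0.625000) − 0.25·ln(0.650000) = −0.5·(-0.470004) − 0.25·(-0.430783) = 0.3427.

0.3427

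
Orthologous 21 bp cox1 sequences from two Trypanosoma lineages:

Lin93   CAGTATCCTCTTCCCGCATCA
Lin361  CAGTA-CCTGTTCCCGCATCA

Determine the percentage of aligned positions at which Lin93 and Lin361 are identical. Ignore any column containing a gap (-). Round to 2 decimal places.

Excluding the 1 gap column leaves 20 comparable sites.
Differing sites — 10:C/G.
19 of the 20 comparable sites match, so the percent identity is 19/20 × 100 = 95.00%.

95.00%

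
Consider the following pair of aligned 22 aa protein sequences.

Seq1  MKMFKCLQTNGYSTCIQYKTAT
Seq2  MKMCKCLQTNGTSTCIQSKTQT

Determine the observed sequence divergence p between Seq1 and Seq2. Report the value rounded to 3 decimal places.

0.182

The sequences differ at positions 4 (F/C), 12 (Y/T), 18 (Y/S), 21 (A/Q).
There are 4 differences over 22 sites, so p = 4/22 = 0.182.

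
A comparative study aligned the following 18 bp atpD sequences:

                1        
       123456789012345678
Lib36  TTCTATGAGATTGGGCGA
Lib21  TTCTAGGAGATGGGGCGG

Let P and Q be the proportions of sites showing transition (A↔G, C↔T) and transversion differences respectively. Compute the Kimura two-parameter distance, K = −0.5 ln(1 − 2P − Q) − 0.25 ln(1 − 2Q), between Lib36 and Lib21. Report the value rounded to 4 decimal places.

0.1885

Differing sites — 6:T/G (Tv); 12:T/G (Tv); 18:A/G (Ti).
Of the 3 differences, 1 transition and 2 transversions over 18 sites: P = 1/18 = 0.055556, Q = 2/18 = 0.111111.
d = −0.5·ln(0.777777) − 0.25·ln(0.777778) = −0.5·(-0.251315) − 0.25·(-0.251314) = 0.1885.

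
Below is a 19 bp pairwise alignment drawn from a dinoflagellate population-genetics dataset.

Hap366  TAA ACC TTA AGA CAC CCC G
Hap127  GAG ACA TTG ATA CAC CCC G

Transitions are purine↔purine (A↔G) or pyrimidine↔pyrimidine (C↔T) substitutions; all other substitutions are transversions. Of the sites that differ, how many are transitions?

Differing sites — 1:T/G (Tv); 3:A/G (Ti); 6:C/A (Tv); 9:A/G (Ti); 11:G/T (Tv).
Of the 5 differences, 2 transitions and 3 transversions, so the answer is 2.

2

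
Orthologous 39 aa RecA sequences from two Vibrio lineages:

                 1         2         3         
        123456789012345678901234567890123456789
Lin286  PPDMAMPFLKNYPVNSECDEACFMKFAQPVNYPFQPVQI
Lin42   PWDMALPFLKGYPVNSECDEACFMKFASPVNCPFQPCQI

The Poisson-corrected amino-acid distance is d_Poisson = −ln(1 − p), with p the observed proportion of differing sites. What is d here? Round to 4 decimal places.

0.1671

Differing sites — 2:P/W; 6:M/L; 11:N/G; 28:Q/S; 32:Y/C; 37:V/C.
p = 6/39 = 0.153846.
d = −ln(1 − 0.153846) = −ln(0.846154) = 0.1671.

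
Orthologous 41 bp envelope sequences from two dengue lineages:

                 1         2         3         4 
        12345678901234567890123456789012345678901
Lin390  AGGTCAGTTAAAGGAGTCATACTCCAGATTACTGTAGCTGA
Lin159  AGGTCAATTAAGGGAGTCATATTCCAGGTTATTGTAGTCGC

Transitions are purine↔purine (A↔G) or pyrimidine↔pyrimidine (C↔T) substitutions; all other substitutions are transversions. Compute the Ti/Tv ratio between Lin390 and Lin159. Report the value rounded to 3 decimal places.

7.000

Differing sites — 7:G/A (Ti); 12:A/G (Ti); 22:C/T (Ti); 28:A/G (Ti); 32:C/T (Ti); 38:C/T (Ti); 39:T/C (Ti); 41:A/C (Tv).
Of the 8 differences, 7 transitions and 1 transversion, so Ti/Tv = 7/1 = 7.000.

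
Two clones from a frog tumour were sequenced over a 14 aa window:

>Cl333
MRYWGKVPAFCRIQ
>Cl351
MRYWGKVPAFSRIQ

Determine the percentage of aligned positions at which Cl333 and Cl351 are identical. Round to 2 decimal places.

The sequences differ at position 11 (C/S).
13 of the 14 sites match, so the percent identity is 13/14 × 100 = 92.86%.

92.86%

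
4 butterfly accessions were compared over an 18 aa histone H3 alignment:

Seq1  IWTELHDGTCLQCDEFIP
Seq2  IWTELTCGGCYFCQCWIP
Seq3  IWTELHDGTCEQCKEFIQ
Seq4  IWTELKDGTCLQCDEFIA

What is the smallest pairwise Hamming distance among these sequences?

2

Pairwise Hamming distances:
  Seq1 vs Seq2: 8
  Seq1 vs Seq3: 3
  Seq1 vs Seq4: 2
  Seq2 vs Seq3: 9
  Seq2 vs Seq4: 9
  Seq3 vs Seq4: 4
The smallest is 2, between Seq1 and Seq4.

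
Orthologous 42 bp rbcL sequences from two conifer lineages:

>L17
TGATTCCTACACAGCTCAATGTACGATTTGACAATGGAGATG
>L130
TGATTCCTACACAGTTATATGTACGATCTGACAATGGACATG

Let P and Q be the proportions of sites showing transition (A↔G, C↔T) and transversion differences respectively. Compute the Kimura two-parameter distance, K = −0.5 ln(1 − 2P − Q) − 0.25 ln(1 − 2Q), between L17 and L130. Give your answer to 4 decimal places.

0.1297

Mismatches occur at site 15 (C/T, transition), site 17 (C/A, transversion), site 18 (A/T, transversion), site 28 (T/C, transition), site 39 (G/C, transversion).
Of the 5 differences, 2 transitions and 3 transversions over 42 sites: P = 2/42 = 0.047619, Q = 3/42 = 0.071429.
d = −0.5·ln(0.833333) − 0.25·ln(0.857142) = −0.5·(-0.182322) − 0.25·(-0.154152) = 0.1297.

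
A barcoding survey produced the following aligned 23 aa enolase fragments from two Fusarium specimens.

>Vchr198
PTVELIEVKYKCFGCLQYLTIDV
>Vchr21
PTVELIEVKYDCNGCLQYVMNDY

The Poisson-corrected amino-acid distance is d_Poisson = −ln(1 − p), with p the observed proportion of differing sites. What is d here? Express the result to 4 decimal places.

0.3023

Mismatches occur at site 11 (K→D), site 13 (F→N), site 19 (L→V), site 20 (T→M), site 21 (I→N), site 23 (V→Y).
p = 6/23 = 0.260870.
d = −ln(1 − 0.260870) = −ln(0.739130) = 0.3023.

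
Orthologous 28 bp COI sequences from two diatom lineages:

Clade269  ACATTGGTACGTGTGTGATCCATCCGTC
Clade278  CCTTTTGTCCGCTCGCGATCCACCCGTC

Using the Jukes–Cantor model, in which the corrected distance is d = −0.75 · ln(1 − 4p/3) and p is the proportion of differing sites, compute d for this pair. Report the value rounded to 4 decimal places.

Differing sites — 1:A/C; 3:A/T; 6:G/T; 9:A/C; 12:T/C; 13:G/T; 14:T/C; 16:T/C; 23:T/C.
p = 9/28 = 0.321429.
d = −0.75 · ln(1 − (4/3)·0.321429) = −0.75 · ln(0.571428) = −0.75 · (-0.559617) = 0.4197.

0.4197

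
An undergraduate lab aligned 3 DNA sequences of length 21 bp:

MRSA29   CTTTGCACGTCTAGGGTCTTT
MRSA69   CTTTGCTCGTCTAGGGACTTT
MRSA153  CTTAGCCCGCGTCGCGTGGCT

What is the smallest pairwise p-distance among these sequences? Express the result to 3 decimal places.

0.095

Pairwise Hamming distances:
  MRSA29 vs MRSA69: 2
  MRSA29 vs MRSA153: 9
  MRSA69 vs MRSA153: 10
The smallest is 2 mismatches, between MRSA29 and MRSA69; p = 2/21 = 0.095.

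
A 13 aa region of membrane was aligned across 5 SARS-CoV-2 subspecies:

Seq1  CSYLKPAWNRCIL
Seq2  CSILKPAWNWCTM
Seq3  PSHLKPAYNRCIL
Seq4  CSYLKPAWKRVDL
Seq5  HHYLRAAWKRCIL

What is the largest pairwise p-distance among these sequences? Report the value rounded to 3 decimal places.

0.692

Pairwise Hamming distances:
  Seq1 vs Seq2: 4
  Seq1 vs Seq3: 3
  Seq1 vs Seq4: 3
  Seq1 vs Seq5: 5
  Seq2 vs Seq3: 6
  Seq2 vs Seq4: 6
  Seq2 vs Seq5: 9
  Seq3 vs Seq4: 6
  Seq3 vs Seq5: 7
  Seq4 vs Seq5: 6
The largest is 9 mismatches, between Seq2 and Seq5; p = 9/13 = 0.692.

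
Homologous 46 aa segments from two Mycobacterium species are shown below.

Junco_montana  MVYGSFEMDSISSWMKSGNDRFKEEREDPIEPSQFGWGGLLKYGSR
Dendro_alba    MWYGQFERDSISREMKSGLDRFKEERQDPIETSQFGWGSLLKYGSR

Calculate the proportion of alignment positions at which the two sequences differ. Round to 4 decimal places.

0.1957

Mismatches occur at site 2 (V→W), site 5 (S→Q), site 8 (M→R), site 13 (S→R), site 14 (W→E), site 19 (N→L), site 27 (E→Q), site 32 (P→T), site 39 (G→S).
There are 9 differences over 46 sites, so p = 9/46 = 0.1957.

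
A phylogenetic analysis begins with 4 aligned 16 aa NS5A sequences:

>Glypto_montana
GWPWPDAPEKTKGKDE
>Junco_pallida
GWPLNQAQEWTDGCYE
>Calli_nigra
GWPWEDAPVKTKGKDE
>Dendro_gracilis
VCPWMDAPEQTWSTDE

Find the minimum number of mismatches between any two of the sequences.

2

Pairwise Hamming distances:
  Glypto_montana vs Junco_pallida: 8
  Glypto_montana vs Calli_nigra: 2
  Glypto_montana vs Dendro_gracilis: 7
  Junco_pallida vs Calli_nigra: 9
  Junco_pallida vs Dendro_gracilis: 11
  Calli_nigra vs Dendro_gracilis: 8
The smallest is 2, between Glypto_montana and Calli_nigra.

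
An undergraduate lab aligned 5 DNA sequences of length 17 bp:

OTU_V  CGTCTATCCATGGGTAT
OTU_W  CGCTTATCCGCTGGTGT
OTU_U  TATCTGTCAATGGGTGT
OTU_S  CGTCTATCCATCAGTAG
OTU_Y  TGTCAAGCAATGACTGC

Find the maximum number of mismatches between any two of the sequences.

Pairwise Hamming distances:
  OTU_V vs OTU_W: 6
  OTU_V vs OTU_U: 5
  OTU_V vs OTU_S: 3
  OTU_V vs OTU_Y: 8
  OTU_W vs OTU_U: 9
  OTU_W vs OTU_S: 8
  OTU_W vs OTU_Y: 12
  OTU_U vs OTU_S: 8
  OTU_U vs OTU_Y: 7
  OTU_S vs OTU_Y: 8
The largest is 12, between OTU_W and OTU_Y.

12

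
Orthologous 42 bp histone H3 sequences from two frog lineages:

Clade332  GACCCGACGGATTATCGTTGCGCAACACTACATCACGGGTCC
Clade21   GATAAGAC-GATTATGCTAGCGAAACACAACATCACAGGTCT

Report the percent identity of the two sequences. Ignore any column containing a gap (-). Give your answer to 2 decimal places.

75.61%

Excluding the 1 gap column leaves 41 comparable sites.
Mismatches occur at site 3 (C↔T), site 4 (C↔A), site 5 (C↔A), site 16 (C↔G), site 17 (G↔C), site 19 (T↔A), site 23 (C↔A), site 29 (T↔A), site 37 (G↔A), site 42 (C↔T).
31 of the 41 comparable sites match, so the percent identity is 31/41 × 100 = 75.61%.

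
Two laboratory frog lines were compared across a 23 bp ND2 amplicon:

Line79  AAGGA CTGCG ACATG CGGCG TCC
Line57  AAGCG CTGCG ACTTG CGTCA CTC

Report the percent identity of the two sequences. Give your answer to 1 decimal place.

Mismatches occur at site 4 (G→C), site 5 (A→G), site 13 (A→T), site 18 (G→T), site 20 (G→A), site 21 (T→C), site 22 (C→T).
16 of the 23 sites match, so the percent identity is 16/23 × 100 = 69.6%.

69.6%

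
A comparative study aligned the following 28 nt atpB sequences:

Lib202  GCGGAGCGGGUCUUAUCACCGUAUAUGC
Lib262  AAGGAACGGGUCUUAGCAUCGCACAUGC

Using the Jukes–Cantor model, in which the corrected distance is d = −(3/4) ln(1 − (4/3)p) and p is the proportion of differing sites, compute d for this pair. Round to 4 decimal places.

0.3041

The sequences differ at positions 1 (G/A), 2 (C/A), 6 (G/A), 16 (U/G), 19 (C/U), 22 (U/C), 24 (U/C).
p = 7/28 = 0.250000.
d = −0.75 · ln(1 − (4/3)·0.250000) = −0.75 · ln(0.666667) = −0.75 · (-0.405465) = 0.3041.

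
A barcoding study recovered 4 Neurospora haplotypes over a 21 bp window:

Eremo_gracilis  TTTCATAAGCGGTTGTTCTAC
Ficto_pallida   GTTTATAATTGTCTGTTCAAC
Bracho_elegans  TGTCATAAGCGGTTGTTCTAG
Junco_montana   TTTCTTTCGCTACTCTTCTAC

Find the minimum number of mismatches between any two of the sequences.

2

Pairwise Hamming distances:
  Eremo_gracilis vs Ficto_pallida: 7
  Eremo_gracilis vs Bracho_elegans: 2
  Eremo_gracilis vs Junco_montana: 7
  Ficto_pallida vs Bracho_elegans: 9
  Ficto_pallida vs Junco_montana: 11
  Bracho_elegans vs Junco_montana: 9
The smallest is 2, between Eremo_gracilis and Bracho_elegans.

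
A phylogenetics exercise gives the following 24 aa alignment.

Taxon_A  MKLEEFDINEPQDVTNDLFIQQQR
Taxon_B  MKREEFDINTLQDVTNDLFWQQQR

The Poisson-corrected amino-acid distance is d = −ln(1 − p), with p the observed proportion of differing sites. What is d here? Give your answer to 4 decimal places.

Differing sites — 3:L/R; 10:E/T; 11:P/L; 20:I/W.
p = 4/24 = 0.166667.
d = −ln(1 − 0.166667) = −ln(0.833333) = 0.1823.

0.1823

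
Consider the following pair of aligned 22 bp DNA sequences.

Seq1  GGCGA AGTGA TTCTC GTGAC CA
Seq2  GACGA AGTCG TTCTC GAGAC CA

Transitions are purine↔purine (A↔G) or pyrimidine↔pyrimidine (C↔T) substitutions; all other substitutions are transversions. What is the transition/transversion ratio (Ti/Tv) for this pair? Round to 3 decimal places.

Mismatches occur at site 2 (G→A, transition), site 9 (G→C, transversion), site 10 (A→G, transition), site 17 (T→A, transversion).
Of the 4 differences, 2 transitions and 2 transversions, so Ti/Tv = 2/2 = 1.000.

1.000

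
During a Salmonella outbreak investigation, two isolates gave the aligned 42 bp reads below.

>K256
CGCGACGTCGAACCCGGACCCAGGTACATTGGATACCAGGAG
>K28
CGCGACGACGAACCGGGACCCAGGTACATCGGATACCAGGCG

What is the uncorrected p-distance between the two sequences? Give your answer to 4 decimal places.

0.0952

Differing sites — 8:T/A; 15:C/G; 30:T/C; 41:A/C.
There are 4 differences over 42 sites, so p = 4/42 = 0.0952.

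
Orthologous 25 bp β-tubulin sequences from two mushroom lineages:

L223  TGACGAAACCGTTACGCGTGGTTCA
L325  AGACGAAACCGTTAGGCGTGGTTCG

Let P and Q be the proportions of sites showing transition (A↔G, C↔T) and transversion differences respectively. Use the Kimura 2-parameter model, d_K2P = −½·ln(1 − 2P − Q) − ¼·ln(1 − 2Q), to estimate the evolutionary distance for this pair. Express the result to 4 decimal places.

0.1308

Mismatches occur at site 1 (T↔A, transversion), site 15 (C↔G, transversion), site 25 (A↔G, transition).
Of the 3 differences, 1 transition and 2 transversions over 25 sites: P = 1/25 = 0.040000, Q = 2/25 = 0.080000.
d = −0.5·ln(0.840000) − 0.25·ln(0.840000) = −0.5·(-0.174353) − 0.25·(-0.174353) = 0.1308.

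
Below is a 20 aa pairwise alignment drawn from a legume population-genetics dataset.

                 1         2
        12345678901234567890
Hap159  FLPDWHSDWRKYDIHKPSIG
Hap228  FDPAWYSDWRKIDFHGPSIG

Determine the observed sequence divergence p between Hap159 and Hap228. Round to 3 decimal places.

The sequences differ at positions 2 (L/D), 4 (D/A), 6 (H/Y), 12 (Y/I), 14 (I/F), 16 (K/G).
There are 6 differences over 20 sites, so p = 6/20 = 0.300.

0.300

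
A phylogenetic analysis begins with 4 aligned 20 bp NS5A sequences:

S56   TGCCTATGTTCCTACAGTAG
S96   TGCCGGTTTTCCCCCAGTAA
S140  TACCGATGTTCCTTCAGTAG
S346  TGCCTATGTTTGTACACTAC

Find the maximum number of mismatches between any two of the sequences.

9

Pairwise Hamming distances:
  S56 vs S96: 6
  S56 vs S140: 3
  S56 vs S346: 4
  S96 vs S140: 6
  S96 vs S346: 9
  S140 vs S346: 7
The largest is 9, between S96 and S346.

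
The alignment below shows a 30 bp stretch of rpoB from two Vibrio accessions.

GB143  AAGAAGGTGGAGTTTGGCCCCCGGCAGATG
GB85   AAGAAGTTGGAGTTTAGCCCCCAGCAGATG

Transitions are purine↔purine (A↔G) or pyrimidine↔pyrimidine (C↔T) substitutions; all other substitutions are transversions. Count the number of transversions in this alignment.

1

Mismatches occur at site 7 (G↔T, transversion), site 16 (G↔A, transition), site 23 (G↔A, transition).
Of the 3 differences, 2 transitions and 1 transversion, so the answer is 1.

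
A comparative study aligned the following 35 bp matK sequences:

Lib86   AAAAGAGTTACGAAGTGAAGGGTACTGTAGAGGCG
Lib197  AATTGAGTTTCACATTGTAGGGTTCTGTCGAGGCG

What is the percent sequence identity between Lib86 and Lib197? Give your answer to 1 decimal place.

74.3%

Mismatches occur at site 3 (A→T), site 4 (A→T), site 10 (A→T), site 12 (G→A), site 13 (A→C), site 15 (G→T), site 18 (A→T), site 24 (A→T), site 29 (A→C).
26 of the 35 sites match, so the percent identity is 26/35 × 100 = 74.3%.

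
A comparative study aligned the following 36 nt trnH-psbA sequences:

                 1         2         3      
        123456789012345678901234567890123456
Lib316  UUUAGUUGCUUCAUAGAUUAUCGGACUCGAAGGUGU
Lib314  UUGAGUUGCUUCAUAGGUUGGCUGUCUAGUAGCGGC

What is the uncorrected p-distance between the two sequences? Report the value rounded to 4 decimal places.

Mismatches occur at site 3 (U→G), site 17 (A→G), site 20 (A→G), site 21 (U→G), site 23 (G→U), site 25 (A→U), site 28 (C→A), site 30 (A→U), site 33 (G→C), site 34 (U→G), site 36 (U→C).
There are 11 differences over 36 sites, so p = 11/36 = 0.3056.

0.3056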